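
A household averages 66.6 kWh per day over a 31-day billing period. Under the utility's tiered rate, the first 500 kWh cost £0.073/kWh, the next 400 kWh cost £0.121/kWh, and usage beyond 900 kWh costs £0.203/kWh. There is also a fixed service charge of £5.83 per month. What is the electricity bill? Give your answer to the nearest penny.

£327.14

Usage = 66.6 kWh/day × 31 days = 2064.6 kWh
First 500 kWh × £0.073 = £36.50
Next 400 kWh × £0.121 = £48.40
Remaining 1164.6 kWh × £0.203 = £236.41
Energy charge = £321.31; + service £5.83 = £327.14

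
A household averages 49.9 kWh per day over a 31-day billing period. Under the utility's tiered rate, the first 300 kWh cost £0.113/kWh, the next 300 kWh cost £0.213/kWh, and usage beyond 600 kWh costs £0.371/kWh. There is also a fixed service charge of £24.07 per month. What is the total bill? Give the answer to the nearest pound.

£473

Usage = 49.9 kWh/day × 31 days = 1546.9 kWh
First 300 kWh × £0.113 = £33.90
Next 300 kWh × £0.213 = £63.90
Remaining 946.9 kWh × £0.371 = £351.30
Energy charge = £449.10; + service £24.07 = £473.17 ≈ £473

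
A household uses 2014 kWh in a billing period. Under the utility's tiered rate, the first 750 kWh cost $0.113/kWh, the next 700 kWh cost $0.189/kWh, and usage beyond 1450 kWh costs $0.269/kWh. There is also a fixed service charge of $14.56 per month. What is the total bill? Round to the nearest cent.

First 750 kWh × $0.113 = $84.75
Next 700 kWh × $0.189 = $132.30
Remaining 564 kWh × $0.269 = $151.72
Energy charge = $368.77; + service $14.56 = $383.33

$383.33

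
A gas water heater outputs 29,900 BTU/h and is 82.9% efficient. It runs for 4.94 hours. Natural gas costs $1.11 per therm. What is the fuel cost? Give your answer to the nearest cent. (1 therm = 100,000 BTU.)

$1.98

Heat delivered = 29,900 BTU/h × 4.94 h = 147,706 BTU
Gas input = 147,706 / 0.829 = 178,174 BTU
= 178,174 / 100,000 = 1.782 therm
Cost = 1.782 × $1.11/therm = $1.98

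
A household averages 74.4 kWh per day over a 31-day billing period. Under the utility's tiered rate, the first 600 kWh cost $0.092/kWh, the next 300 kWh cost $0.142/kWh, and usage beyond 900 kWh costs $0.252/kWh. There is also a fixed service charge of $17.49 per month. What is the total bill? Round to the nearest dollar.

$470

Usage = 74.4 kWh/day × 31 days = 2306.4 kWh
First 600 kWh × $0.092 = $55.20
Next 300 kWh × $0.142 = $42.60
Remaining 1406.4 kWh × $0.252 = $354.41
Energy charge = $452.21; + service $17.49 = $469.70 ≈ $470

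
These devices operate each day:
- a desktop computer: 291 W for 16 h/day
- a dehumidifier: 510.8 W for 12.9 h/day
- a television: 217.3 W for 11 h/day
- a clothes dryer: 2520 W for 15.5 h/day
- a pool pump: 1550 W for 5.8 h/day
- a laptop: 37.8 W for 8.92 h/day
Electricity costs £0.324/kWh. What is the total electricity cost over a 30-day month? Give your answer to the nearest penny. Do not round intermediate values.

desktop computer: 291 W × 16 h × 30 d = 139,680 Wh = 139.7 kWh
dehumidifier: 510.8 W × 12.9 h × 30 d = 197,680 Wh = 197.7 kWh
television: 217.3 W × 11 h × 30 d = 71,709 Wh = 71.71 kWh
clothes dryer: 2520 W × 15.5 h × 30 d = 1,171,800 Wh = 1,172 kWh
pool pump: 1550 W × 5.8 h × 30 d = 269,700 Wh = 269.7 kWh
laptop: 37.8 W × 8.92 h × 30 d = 10,115 Wh = 10.12 kWh
Total energy = 139.7 + 197.7 + 71.71 + 1,172 + 269.7 + 10.12 = 1,861 kWh
Cost = 1,861 kWh × £0.324 = £602.86

£602.86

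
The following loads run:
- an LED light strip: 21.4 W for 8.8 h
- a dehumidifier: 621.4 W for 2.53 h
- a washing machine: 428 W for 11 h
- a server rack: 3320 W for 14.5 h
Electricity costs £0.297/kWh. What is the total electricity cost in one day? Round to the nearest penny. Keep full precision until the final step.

LED light strip: 21.4 W × 8.8 h = 188 Wh = 0.1883 kWh
dehumidifier: 621.4 W × 2.53 h = 1,572 Wh = 1.572 kWh
washing machine: 428 W × 11 h = 4,708 Wh = 4.708 kWh
server rack: 3320 W × 14.5 h = 48,140 Wh = 48.14 kWh
Total energy = 0.1883 + 1.572 + 4.708 + 48.14 = 54.61 kWh
Cost = 54.61 kWh × £0.297 = £16.22

£16.22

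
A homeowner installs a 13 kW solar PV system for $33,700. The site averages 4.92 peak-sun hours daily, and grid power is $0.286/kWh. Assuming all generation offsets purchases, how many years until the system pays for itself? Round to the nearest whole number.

5 years

Daily generation = 13 kW × 4.92 h = 63.96 kWh
Annual generation = 63.96 × 365 = 23345 kWh
Annual savings = 23345 × $0.286 = $6,676.78
Payback = $33,700 / $6,676.78 = 5.05 years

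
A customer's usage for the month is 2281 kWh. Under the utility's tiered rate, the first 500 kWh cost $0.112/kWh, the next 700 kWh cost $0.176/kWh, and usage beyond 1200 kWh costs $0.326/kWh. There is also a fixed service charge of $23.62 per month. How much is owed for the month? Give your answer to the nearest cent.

First 500 kWh × $0.112 = $56.00
Next 700 kWh × $0.176 = $123.20
Remaining 1081 kWh × $0.326 = $352.41
Energy charge = $531.61; + service $23.62 = $555.23

$555.23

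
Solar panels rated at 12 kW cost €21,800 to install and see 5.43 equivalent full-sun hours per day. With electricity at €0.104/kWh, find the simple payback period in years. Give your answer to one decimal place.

Daily generation = 12 kW × 5.43 h = 65.16 kWh
Annual generation = 65.16 × 365 = 23783 kWh
Annual savings = 23783 × €0.104 = €2,473.47
Payback = €21,800 / €2,473.47 = 8.81 years

8.8 years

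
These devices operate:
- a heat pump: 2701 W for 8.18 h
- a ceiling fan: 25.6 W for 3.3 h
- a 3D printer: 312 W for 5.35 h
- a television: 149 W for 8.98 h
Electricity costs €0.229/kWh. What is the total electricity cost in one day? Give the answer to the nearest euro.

€6

heat pump: 2701 W × 8.18 h = 22,094 Wh = 22.09 kWh
ceiling fan: 25.6 W × 3.3 h = 84 Wh = 0.08448 kWh
3D printer: 312 W × 5.35 h = 1,669 Wh = 1.669 kWh
television: 149 W × 8.98 h = 1,338 Wh = 1.338 kWh
Total energy = 22.09 + 0.08448 + 1.669 + 1.338 = 25.19 kWh
Cost = 25.19 kWh × €0.229 = €5.77 ≈ €6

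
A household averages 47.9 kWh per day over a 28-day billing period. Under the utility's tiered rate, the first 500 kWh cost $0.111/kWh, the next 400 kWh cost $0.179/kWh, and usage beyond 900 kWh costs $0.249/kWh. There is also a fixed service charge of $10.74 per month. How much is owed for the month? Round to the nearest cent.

$247.70

Usage = 47.9 kWh/day × 28 days = 1341.2 kWh
First 500 kWh × $0.111 = $55.50
Next 400 kWh × $0.179 = $71.60
Remaining 441.2 kWh × $0.249 = $109.86
Energy charge = $236.96; + service $10.74 = $247.70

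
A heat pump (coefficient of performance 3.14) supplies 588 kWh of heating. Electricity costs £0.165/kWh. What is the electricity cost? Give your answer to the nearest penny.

Electrical input = 588 kWh / 3.14 = 187.3 kWh
Cost = 187.3 × £0.165/kWh = £30.90

£30.90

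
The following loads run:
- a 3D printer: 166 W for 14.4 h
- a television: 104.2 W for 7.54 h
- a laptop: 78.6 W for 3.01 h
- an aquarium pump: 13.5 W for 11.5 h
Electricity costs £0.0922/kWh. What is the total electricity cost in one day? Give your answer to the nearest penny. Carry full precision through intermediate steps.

3D printer: 166 W × 14.4 h = 2,390 Wh = 2.39 kWh
television: 104.2 W × 7.54 h = 786 Wh = 0.7857 kWh
laptop: 78.6 W × 3.01 h = 237 Wh = 0.2366 kWh
aquarium pump: 13.5 W × 11.5 h = 155 Wh = 0.1552 kWh
Total energy = 2.39 + 0.7857 + 0.2366 + 0.1552 = 3.568 kWh
Cost = 3.568 kWh × £0.0922 = £0.33

£0.33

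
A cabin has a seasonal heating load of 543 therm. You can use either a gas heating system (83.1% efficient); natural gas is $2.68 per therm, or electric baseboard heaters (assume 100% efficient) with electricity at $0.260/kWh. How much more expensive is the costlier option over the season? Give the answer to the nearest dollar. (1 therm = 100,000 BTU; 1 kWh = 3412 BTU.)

$2387

Heat load = 543 therm × 100,000 = 54,300,000 BTU
Gas: input = 54,300,000 / 0.831 = 65,342,960 BTU = 653.4 therm → 653.4 × $2.68 = $1,751.19
Electric: 54,300,000 BTU / 3412 = 15,910 kWh → × $0.260 = $4,137.75
Difference = |$1,751.19 − $4,137.75| = $2,386.56 ≈ $2387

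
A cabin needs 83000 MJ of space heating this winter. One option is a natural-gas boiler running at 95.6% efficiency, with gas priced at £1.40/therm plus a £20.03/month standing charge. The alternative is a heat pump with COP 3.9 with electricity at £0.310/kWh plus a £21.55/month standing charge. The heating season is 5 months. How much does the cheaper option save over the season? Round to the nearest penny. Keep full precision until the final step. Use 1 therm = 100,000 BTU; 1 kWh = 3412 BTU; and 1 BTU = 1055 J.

£688.28

Heat load = 83000 MJ = 83,000,000,000 J / 1055 = 78,672,986 BTU
Gas: input = 78,672,986 / 0.956 = 82,293,918 BTU = 822.9 therm → 822.9 × £1.40 = £1,152.11; + 5 × £20.03 standing = £1,252.26
Heat pump: 78,672,986 BTU / 3412 = 23,060 kWh heat; / 3.9 = 5,912 kWh in → × £0.310 = £1,832.79; + 5 × £21.55 standing = £1,940.54
Difference = |£1,252.26 − £1,940.54| = £688.28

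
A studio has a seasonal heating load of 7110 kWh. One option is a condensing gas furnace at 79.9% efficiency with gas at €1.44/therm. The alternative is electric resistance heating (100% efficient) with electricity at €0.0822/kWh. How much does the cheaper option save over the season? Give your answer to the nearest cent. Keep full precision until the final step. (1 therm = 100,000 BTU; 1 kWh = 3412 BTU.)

Heat load = 7110 kWh × 3412 = 24,259,320 BTU
Gas: input = 24,259,320 / 0.799 = 30,362,103 BTU = 303.6 therm → 303.6 × €1.44 = €437.21
Electric: 24,259,320 BTU / 3412 = 7,110 kWh → × €0.0822 = €584.44
Difference = |€437.21 − €584.44| = €147.23

€147.23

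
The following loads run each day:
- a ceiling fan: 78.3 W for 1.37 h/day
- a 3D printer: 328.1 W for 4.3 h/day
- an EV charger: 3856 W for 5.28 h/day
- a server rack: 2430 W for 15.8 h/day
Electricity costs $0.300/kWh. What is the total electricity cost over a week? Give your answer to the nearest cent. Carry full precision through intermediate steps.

ceiling fan: 78.3 W × 1.37 h × 7 d = 751 Wh = 0.7509 kWh
3D printer: 328.1 W × 4.3 h × 7 d = 9,876 Wh = 9.876 kWh
EV charger: 3856 W × 5.28 h × 7 d = 142,518 Wh = 142.5 kWh
server rack: 2430 W × 15.8 h × 7 d = 268,758 Wh = 268.8 kWh
Total energy = 0.7509 + 9.876 + 142.5 + 268.8 = 421.9 kWh
Cost = 421.9 kWh × $0.300 = $126.57

$126.57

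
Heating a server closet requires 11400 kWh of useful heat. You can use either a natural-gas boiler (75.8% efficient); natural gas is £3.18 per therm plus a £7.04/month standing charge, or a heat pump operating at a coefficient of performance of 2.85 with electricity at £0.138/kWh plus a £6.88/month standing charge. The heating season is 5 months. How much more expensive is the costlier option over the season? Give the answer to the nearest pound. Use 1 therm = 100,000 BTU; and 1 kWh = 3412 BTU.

£1081

Heat load = 11400 kWh × 3412 = 38,896,800 BTU
Gas: input = 38,896,800 / 0.758 = 51,315,040 BTU = 513.2 therm → 513.2 × £3.18 = £1,631.82; + 5 × £7.04 standing = £1,667.02
Heat pump: 38,896,800 BTU / 3412 = 11,400 kWh heat; / 2.85 = 4,000 kWh in → × £0.138 = £552.00; + 5 × £6.88 standing = £586.40
Difference = |£1,667.02 − £586.40| = £1,080.62 ≈ £1081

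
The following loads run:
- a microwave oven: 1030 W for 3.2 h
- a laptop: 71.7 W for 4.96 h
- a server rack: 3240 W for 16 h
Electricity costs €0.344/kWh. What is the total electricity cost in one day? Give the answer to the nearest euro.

€19

microwave oven: 1030 W × 3.2 h = 3,296 Wh = 3.296 kWh
laptop: 71.7 W × 4.96 h = 356 Wh = 0.3556 kWh
server rack: 3240 W × 16 h = 51,840 Wh = 51.84 kWh
Total energy = 3.296 + 0.3556 + 51.84 = 55.49 kWh
Cost = 55.49 kWh × €0.344 = €19.09 ≈ €19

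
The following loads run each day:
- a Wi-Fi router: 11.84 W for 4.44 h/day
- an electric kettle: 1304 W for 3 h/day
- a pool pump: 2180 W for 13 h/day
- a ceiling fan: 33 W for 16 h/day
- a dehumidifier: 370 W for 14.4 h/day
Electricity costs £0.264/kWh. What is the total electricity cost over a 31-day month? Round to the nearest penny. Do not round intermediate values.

Wi-Fi router: 11.84 W × 4.44 h × 31 d = 1,630 Wh = 1.63 kWh
electric kettle: 1304 W × 3 h × 31 d = 121,272 Wh = 121.3 kWh
pool pump: 2180 W × 13 h × 31 d = 878,540 Wh = 878.5 kWh
ceiling fan: 33 W × 16 h × 31 d = 16,368 Wh = 16.37 kWh
dehumidifier: 370 W × 14.4 h × 31 d = 165,168 Wh = 165.2 kWh
Total energy = 1.63 + 121.3 + 878.5 + 16.37 + 165.2 = 1,183 kWh
Cost = 1,183 kWh × £0.264 = £312.31

£312.31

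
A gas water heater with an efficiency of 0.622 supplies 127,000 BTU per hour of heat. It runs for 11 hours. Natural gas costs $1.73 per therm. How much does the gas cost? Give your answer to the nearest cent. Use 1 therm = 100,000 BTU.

$38.86

Heat delivered = 127,000 BTU/h × 11 h = 1,397,000 BTU
Gas input = 1,397,000 / 0.622 = 2,245,981 BTU
= 2,245,981 / 100,000 = 22.46 therm
Cost = 22.46 × $1.73/therm = $38.86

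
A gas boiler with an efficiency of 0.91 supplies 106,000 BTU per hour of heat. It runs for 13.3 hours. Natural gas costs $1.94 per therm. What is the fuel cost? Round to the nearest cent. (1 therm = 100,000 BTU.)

$30.06

Heat delivered = 106,000 BTU/h × 13.3 h = 1,409,800 BTU
Gas input = 1,409,800 / 0.91 = 1,549,231 BTU
= 1,549,231 / 100,000 = 15.49 therm
Cost = 15.49 × $1.94/therm = $30.06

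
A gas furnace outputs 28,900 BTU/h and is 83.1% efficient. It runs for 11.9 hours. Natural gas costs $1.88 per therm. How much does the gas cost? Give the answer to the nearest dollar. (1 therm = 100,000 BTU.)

Heat delivered = 28,900 BTU/h × 11.9 h = 343,910 BTU
Gas input = 343,910 / 0.831 = 413,851 BTU
= 413,851 / 100,000 = 4.139 therm
Cost = 4.139 × $1.88/therm = $7.78 ≈ $8

$8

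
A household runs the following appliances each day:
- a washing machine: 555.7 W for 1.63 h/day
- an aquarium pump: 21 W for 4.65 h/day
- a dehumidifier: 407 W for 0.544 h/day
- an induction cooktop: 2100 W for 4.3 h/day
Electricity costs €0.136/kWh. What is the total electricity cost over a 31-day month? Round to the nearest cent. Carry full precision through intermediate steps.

washing machine: 555.7 W × 1.63 h × 31 d = 28,080 Wh = 28.08 kWh
aquarium pump: 21 W × 4.65 h × 31 d = 3,027 Wh = 3.027 kWh
dehumidifier: 407 W × 0.544 h × 31 d = 6,864 Wh = 6.864 kWh
induction cooktop: 2100 W × 4.3 h × 31 d = 279,930 Wh = 279.9 kWh
Total energy = 28.08 + 3.027 + 6.864 + 279.9 = 317.9 kWh
Cost = 317.9 kWh × €0.136 = €43.23

€43.23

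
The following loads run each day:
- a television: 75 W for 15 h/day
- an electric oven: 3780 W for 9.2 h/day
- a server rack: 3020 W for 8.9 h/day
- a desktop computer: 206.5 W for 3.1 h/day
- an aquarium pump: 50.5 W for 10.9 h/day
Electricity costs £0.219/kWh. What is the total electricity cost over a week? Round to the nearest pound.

£98

television: 75 W × 15 h × 7 d = 7,875 Wh = 7.875 kWh
electric oven: 3780 W × 9.2 h × 7 d = 243,432 Wh = 243.4 kWh
server rack: 3020 W × 8.9 h × 7 d = 188,146 Wh = 188.1 kWh
desktop computer: 206.5 W × 3.1 h × 7 d = 4,481 Wh = 4.481 kWh
aquarium pump: 50.5 W × 10.9 h × 7 d = 3,853 Wh = 3.853 kWh
Total energy = 7.875 + 243.4 + 188.1 + 4.481 + 3.853 = 447.8 kWh
Cost = 447.8 kWh × £0.219 = £98.07 ≈ £98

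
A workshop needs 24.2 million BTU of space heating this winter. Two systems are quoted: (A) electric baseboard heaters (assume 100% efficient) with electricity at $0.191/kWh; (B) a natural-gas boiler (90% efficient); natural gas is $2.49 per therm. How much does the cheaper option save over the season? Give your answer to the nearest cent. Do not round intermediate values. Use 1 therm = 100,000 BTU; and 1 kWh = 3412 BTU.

$685.16

Heat load = 24.2 × 10⁶ BTU = 24,200,000 BTU
Gas: input = 24,200,000 / 0.90 = 26,888,889 BTU = 268.9 therm → 268.9 × $2.49 = $669.53
Electric: 24,200,000 BTU / 3412 = 7,093 kWh → × $0.191 = $1,354.69
Difference = |$669.53 − $1,354.69| = $685.16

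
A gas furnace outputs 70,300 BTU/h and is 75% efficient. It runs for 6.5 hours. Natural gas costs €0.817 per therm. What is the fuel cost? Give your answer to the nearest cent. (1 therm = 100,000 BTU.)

Heat delivered = 70,300 BTU/h × 6.5 h = 456,950 BTU
Gas input = 456,950 / 0.75 = 609,267 BTU
= 609,267 / 100,000 = 6.093 therm
Cost = 6.093 × €0.817/therm = €4.98

€4.98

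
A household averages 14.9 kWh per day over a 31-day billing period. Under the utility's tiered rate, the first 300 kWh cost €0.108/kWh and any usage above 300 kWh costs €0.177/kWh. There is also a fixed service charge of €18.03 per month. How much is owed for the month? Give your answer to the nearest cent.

€79.09

Usage = 14.9 kWh/day × 31 days = 461.9 kWh
First 300 kWh × €0.108 = €32.40
Remaining 161.9 kWh × €0.177 = €28.66
Energy charge = €61.06; + service €18.03 = €79.09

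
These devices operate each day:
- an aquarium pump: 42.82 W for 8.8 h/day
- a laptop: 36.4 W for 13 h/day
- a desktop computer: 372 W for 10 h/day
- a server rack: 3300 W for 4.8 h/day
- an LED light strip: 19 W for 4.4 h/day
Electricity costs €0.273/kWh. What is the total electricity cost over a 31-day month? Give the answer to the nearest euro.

aquarium pump: 42.82 W × 8.8 h × 31 d = 11,681 Wh = 11.68 kWh
laptop: 36.4 W × 13 h × 31 d = 14,669 Wh = 14.67 kWh
desktop computer: 372 W × 10 h × 31 d = 115,320 Wh = 115.3 kWh
server rack: 3300 W × 4.8 h × 31 d = 491,040 Wh = 491 kWh
LED light strip: 19 W × 4.4 h × 31 d = 2,592 Wh = 2.592 kWh
Total energy = 11.68 + 14.67 + 115.3 + 491 + 2.592 = 635.3 kWh
Cost = 635.3 kWh × €0.273 = €173.44 ≈ €173

€173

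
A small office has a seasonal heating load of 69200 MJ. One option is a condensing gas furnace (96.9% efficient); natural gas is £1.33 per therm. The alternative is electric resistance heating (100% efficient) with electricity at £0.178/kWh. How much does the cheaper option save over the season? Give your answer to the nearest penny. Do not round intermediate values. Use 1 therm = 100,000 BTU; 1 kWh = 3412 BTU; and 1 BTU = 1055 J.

£2521.59

Heat load = 69200 MJ = 69,200,000,000 J / 1055 = 65,592,417 BTU
Gas: input = 65,592,417 / 0.969 = 67,690,833 BTU = 676.9 therm → 676.9 × £1.33 = £900.29
Electric: 65,592,417 BTU / 3412 = 19,220 kWh → × £0.178 = £3,421.88
Difference = |£900.29 − £3,421.88| = £2,521.59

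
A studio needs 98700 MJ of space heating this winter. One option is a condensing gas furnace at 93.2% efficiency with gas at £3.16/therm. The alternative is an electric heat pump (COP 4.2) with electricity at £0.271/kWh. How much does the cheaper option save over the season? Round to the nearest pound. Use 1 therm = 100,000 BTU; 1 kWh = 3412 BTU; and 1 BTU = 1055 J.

£1403

Heat load = 98700 MJ = 98,700,000,000 J / 1055 = 93,554,502 BTU
Gas: input = 93,554,502 / 0.932 = 100,380,367 BTU = 1,004 therm → 1,004 × £3.16 = £3,172.02
Heat pump: 93,554,502 BTU / 3412 = 27,420 kWh heat; / 4.2 = 6,528 kWh in → × £0.271 = £1,769.19
Difference = |£3,172.02 − £1,769.19| = £1,402.82 ≈ £1403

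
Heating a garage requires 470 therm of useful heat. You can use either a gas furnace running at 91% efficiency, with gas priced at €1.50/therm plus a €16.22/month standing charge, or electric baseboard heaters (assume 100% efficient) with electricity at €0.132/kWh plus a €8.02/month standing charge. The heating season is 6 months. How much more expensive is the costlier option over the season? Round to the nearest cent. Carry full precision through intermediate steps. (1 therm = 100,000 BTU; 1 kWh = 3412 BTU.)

Heat load = 470 therm × 100,000 = 47,000,000 BTU
Gas: input = 47,000,000 / 0.91 = 51,648,352 BTU = 516.5 therm → 516.5 × €1.50 = €774.73; + 6 × €16.22 standing = €872.05
Electric: 47,000,000 BTU / 3412 = 13,770 kWh → × €0.132 = €1,818.29; + 6 × €8.02 standing = €1,866.41
Difference = |€872.05 − €1,866.41| = €994.36

€994.36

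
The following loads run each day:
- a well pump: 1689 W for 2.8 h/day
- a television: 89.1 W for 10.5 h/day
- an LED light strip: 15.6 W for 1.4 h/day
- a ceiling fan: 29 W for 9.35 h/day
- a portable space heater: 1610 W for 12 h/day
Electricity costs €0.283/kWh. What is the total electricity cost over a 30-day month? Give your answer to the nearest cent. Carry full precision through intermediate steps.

well pump: 1689 W × 2.8 h × 30 d = 141,876 Wh = 141.9 kWh
television: 89.1 W × 10.5 h × 30 d = 28,066 Wh = 28.07 kWh
LED light strip: 15.6 W × 1.4 h × 30 d = 655 Wh = 0.6552 kWh
ceiling fan: 29 W × 9.35 h × 30 d = 8,134 Wh = 8.134 kWh
portable space heater: 1610 W × 12 h × 30 d = 579,600 Wh = 579.6 kWh
Total energy = 141.9 + 28.07 + 0.6552 + 8.134 + 579.6 = 758.3 kWh
Cost = 758.3 kWh × €0.283 = €214.61

€214.61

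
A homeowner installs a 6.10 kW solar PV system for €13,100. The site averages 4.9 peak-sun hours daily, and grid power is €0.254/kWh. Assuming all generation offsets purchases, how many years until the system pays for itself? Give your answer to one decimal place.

4.7 years

Daily generation = 6.10 kW × 4.9 h = 29.89 kWh
Annual generation = 29.89 × 365 = 10910 kWh
Annual savings = 10910 × €0.254 = €2,771.10
Payback = €13,100 / €2,771.10 = 4.73 years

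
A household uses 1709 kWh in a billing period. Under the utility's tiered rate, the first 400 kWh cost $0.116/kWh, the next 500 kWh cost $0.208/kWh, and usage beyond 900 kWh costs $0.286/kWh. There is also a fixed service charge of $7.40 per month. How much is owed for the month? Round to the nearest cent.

$389.17

First 400 kWh × $0.116 = $46.40
Next 500 kWh × $0.208 = $104.00
Remaining 809 kWh × $0.286 = $231.37
Energy charge = $381.77; + service $7.40 = $389.17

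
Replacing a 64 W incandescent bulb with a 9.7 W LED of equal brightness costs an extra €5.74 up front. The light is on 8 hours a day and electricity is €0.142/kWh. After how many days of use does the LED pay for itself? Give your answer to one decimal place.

93.1 days

Power saved = 64 − 9.7 = 54.3 W
Daily energy saved = 54.3 W × 8 h = 434.4 Wh = 0.4344 kWh
Daily savings = 0.4344 × €0.142 = €0.0617
Payback = €5.74 / €0.0617 per day = 93.05 days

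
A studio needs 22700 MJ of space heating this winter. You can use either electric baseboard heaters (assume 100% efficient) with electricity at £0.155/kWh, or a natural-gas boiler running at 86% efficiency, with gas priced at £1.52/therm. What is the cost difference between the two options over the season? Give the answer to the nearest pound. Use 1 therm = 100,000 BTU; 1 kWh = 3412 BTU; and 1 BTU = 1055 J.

Heat load = 22700 MJ = 22,700,000,000 J / 1055 = 21,516,588 BTU
Gas: input = 21,516,588 / 0.86 = 25,019,288 BTU = 250.2 therm → 250.2 × £1.52 = £380.29
Electric: 21,516,588 BTU / 3412 = 6,306 kWh → × £0.155 = £977.45
Difference = |£380.29 − £977.45| = £597.16 ≈ £597

£597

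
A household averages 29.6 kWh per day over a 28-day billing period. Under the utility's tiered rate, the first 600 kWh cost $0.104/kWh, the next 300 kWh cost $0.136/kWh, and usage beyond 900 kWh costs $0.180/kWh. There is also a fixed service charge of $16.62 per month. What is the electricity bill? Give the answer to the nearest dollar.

Usage = 29.6 kWh/day × 28 days = 828.8 kWh
First 600 kWh × $0.104 = $62.40
Next 228.8 kWh × $0.136 = $31.12
Remaining tier: 0 kWh (not reached)
Energy charge = $93.52; + service $16.62 = $110.14 ≈ $110

$110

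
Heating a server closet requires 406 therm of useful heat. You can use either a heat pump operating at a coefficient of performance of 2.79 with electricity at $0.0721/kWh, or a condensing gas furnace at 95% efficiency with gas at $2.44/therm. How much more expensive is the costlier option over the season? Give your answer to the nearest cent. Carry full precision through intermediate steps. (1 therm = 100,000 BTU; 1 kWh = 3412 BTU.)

$735.28

Heat load = 406 therm × 100,000 = 40,600,000 BTU
Gas: input = 40,600,000 / 0.95 = 42,736,842 BTU = 427.4 therm → 427.4 × $2.44 = $1,042.78
Heat pump: 40,600,000 BTU / 3412 = 11,900 kWh heat; / 2.79 = 4,265 kWh in → × $0.0721 = $307.50
Difference = |$1,042.78 − $307.50| = $735.28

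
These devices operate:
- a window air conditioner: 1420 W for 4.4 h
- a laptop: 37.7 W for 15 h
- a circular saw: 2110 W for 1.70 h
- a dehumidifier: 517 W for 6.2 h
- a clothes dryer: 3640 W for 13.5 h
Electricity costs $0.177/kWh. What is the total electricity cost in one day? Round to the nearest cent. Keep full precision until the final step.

$11.11

window air conditioner: 1420 W × 4.4 h = 6,248 Wh = 6.248 kWh
laptop: 37.7 W × 15 h = 566 Wh = 0.5655 kWh
circular saw: 2110 W × 1.70 h = 3,587 Wh = 3.587 kWh
dehumidifier: 517 W × 6.2 h = 3,205 Wh = 3.205 kWh
clothes dryer: 3640 W × 13.5 h = 49,140 Wh = 49.14 kWh
Total energy = 6.248 + 0.5655 + 3.587 + 3.205 + 49.14 = 62.75 kWh
Cost = 62.75 kWh × $0.177 = $11.11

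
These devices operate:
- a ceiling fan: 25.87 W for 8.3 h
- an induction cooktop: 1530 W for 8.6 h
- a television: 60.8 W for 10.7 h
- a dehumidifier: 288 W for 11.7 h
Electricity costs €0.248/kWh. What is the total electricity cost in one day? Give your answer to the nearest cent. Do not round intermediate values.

ceiling fan: 25.87 W × 8.3 h = 215 Wh = 0.2147 kWh
induction cooktop: 1530 W × 8.6 h = 13,158 Wh = 13.16 kWh
television: 60.8 W × 10.7 h = 651 Wh = 0.6506 kWh
dehumidifier: 288 W × 11.7 h = 3,370 Wh = 3.37 kWh
Total energy = 0.2147 + 13.16 + 0.6506 + 3.37 = 17.39 kWh
Cost = 17.39 kWh × €0.248 = €4.31

€4.31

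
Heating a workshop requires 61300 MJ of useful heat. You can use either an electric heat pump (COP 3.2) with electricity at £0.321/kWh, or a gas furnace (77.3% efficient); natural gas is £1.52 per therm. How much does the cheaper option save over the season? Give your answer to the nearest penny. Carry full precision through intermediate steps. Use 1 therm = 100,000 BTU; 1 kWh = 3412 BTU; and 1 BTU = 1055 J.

Heat load = 61300 MJ = 61,300,000,000 J / 1055 = 58,104,265 BTU
Gas: input = 58,104,265 / 0.773 = 75,167,226 BTU = 751.7 therm → 751.7 × £1.52 = £1,142.54
Heat pump: 58,104,265 BTU / 3412 = 17,030 kWh heat; / 3.2 = 5,322 kWh in → × £0.321 = £1,708.26
Difference = |£1,142.54 − £1,708.26| = £565.72

£565.72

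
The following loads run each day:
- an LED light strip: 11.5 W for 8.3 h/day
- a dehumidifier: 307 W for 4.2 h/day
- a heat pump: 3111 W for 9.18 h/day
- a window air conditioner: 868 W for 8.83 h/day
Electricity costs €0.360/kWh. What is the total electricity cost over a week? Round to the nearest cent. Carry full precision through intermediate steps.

€94.77

LED light strip: 11.5 W × 8.3 h × 7 d = 668 Wh = 0.6682 kWh
dehumidifier: 307 W × 4.2 h × 7 d = 9,026 Wh = 9.026 kWh
heat pump: 3111 W × 9.18 h × 7 d = 199,913 Wh = 199.9 kWh
window air conditioner: 868 W × 8.83 h × 7 d = 53,651 Wh = 53.65 kWh
Total energy = 0.6682 + 9.026 + 199.9 + 53.65 = 263.3 kWh
Cost = 263.3 kWh × €0.360 = €94.77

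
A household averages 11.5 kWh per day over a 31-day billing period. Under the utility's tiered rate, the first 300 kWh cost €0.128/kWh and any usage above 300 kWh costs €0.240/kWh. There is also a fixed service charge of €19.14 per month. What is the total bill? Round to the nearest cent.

€71.10

Usage = 11.5 kWh/day × 31 days = 356.5 kWh
First 300 kWh × €0.128 = €38.40
Remaining 56.5 kWh × €0.240 = €13.56
Energy charge = €51.96; + service €19.14 = €71.10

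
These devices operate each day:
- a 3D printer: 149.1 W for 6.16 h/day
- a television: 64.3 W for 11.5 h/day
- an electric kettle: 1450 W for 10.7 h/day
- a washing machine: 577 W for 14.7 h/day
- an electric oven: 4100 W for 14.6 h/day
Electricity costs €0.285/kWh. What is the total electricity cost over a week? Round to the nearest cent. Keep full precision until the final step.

€170.60

3D printer: 149.1 W × 6.16 h × 7 d = 6,429 Wh = 6.429 kWh
television: 64.3 W × 11.5 h × 7 d = 5,176 Wh = 5.176 kWh
electric kettle: 1450 W × 10.7 h × 7 d = 108,605 Wh = 108.6 kWh
washing machine: 577 W × 14.7 h × 7 d = 59,373 Wh = 59.37 kWh
electric oven: 4100 W × 14.6 h × 7 d = 419,020 Wh = 419 kWh
Total energy = 6.429 + 5.176 + 108.6 + 59.37 + 419 = 598.6 kWh
Cost = 598.6 kWh × €0.285 = €170.60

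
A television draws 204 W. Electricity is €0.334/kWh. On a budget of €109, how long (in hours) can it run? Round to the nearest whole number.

Energy budget = €109 / €0.334 per kWh = 326.3 kWh = 326,347 Wh
Runtime = 326,347 Wh / 204 W = 1,600 h

1600 h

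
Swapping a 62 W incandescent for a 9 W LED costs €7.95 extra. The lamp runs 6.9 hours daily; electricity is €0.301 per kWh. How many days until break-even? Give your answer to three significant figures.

72.2 days

Power saved = 62 − 9 = 53 W
Daily energy saved = 53 W × 6.9 h = 365.7 Wh = 0.3657 kWh
Daily savings = 0.3657 × €0.301 = €0.1101
Payback = €7.95 / €0.1101 per day = 72.22 days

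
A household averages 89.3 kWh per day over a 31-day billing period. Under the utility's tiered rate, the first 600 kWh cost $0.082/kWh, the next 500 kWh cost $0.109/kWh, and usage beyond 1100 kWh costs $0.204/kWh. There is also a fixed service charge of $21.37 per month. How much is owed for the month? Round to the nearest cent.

$465.40

Usage = 89.3 kWh/day × 31 days = 2768.3 kWh
First 600 kWh × $0.082 = $49.20
Next 500 kWh × $0.109 = $54.50
Remaining 1668.3 kWh × $0.204 = $340.33
Energy charge = $444.03; + service $21.37 = $465.40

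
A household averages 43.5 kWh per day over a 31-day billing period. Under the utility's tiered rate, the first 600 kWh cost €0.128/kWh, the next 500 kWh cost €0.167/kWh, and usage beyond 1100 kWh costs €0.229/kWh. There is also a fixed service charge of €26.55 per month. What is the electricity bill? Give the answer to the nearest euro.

Usage = 43.5 kWh/day × 31 days = 1348.5 kWh
First 600 kWh × €0.128 = €76.80
Next 500 kWh × €0.167 = €83.50
Remaining 248.5 kWh × €0.229 = €56.91
Energy charge = €217.21; + service €26.55 = €243.76 ≈ €244

€244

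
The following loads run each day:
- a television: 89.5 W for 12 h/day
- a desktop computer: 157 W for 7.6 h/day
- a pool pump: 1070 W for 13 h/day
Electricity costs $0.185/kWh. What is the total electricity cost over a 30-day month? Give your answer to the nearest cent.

$89.78

television: 89.5 W × 12 h × 30 d = 32,220 Wh = 32.22 kWh
desktop computer: 157 W × 7.6 h × 30 d = 35,796 Wh = 35.8 kWh
pool pump: 1070 W × 13 h × 30 d = 417,300 Wh = 417.3 kWh
Total energy = 32.22 + 35.8 + 417.3 = 485.3 kWh
Cost = 485.3 kWh × $0.185 = $89.78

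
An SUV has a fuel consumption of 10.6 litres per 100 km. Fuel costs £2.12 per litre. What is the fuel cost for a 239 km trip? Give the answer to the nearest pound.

Fuel = 10.6 L/100 km × 239 km / 100 = 25.33 L
Cost = 25.33 L × £2.12/L = £53.71 ≈ £54

£54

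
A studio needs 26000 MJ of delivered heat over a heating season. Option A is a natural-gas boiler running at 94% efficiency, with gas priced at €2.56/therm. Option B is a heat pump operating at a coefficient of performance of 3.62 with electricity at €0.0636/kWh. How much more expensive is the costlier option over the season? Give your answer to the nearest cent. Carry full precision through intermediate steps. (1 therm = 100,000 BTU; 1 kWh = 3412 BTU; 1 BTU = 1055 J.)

€544.27

Heat load = 26000 MJ = 26,000,000,000 J / 1055 = 24,644,550 BTU
Gas: input = 24,644,550 / 0.94 = 26,217,606 BTU = 262.2 therm → 262.2 × €2.56 = €671.17
Heat pump: 24,644,550 BTU / 3412 = 7,223 kWh heat; / 3.62 = 1,995 kWh in → × €0.0636 = €126.90
Difference = |€671.17 − €126.90| = €544.27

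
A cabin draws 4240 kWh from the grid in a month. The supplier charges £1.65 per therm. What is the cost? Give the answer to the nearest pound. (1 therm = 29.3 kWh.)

£239

4240 kWh × (0.03413 therm/kWh) = 144.7 therm
Cost = 144.7 therm × £1.65/therm = £238.77 ≈ £239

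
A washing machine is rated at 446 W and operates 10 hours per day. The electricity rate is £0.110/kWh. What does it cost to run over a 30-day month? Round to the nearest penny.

£14.72

Energy = 446 W × 10 h/day × 30 days = 133,800 Wh = 133.8 kWh
Cost = 133.8 kWh × £0.110/kWh = £14.72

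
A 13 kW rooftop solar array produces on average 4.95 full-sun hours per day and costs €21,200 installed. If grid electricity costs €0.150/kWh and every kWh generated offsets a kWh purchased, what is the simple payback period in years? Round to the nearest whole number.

Daily generation = 13 kW × 4.95 h = 64.35 kWh
Annual generation = 64.35 × 365 = 23488 kWh
Annual savings = 23488 × €0.150 = €3,523.16
Payback = €21,200 / €3,523.16 = 6.02 years

6 years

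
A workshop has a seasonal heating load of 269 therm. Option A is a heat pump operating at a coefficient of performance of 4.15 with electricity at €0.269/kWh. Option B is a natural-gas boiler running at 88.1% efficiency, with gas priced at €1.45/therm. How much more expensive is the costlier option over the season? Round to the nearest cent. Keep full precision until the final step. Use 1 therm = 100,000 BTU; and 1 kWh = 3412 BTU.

€68.30

Heat load = 269 therm × 100,000 = 26,900,000 BTU
Gas: input = 26,900,000 / 0.881 = 30,533,485 BTU = 305.3 therm → 305.3 × €1.45 = €442.74
Heat pump: 26,900,000 BTU / 3412 = 7,884 kWh heat; / 4.15 = 1,900 kWh in → × €0.269 = €511.03
Difference = |€442.74 − €511.03| = €68.30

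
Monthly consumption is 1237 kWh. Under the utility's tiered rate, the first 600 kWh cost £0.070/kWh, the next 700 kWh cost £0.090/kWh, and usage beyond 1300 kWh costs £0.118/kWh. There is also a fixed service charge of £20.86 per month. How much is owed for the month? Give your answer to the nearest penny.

£120.19

First 600 kWh × £0.070 = £42.00
Next 637 kWh × £0.090 = £57.33
Remaining tier: 0 kWh (not reached)
Energy charge = £99.33; + service £20.86 = £120.19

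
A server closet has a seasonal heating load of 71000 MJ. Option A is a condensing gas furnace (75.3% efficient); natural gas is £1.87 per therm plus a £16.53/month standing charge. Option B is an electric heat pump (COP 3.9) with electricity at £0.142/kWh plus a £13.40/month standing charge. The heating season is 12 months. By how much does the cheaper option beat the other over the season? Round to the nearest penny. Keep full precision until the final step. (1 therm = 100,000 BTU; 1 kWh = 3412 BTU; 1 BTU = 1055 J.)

Heat load = 71000 MJ = 71,000,000,000 J / 1055 = 67,298,578 BTU
Gas: input = 67,298,578 / 0.753 = 89,373,942 BTU = 893.7 therm → 893.7 × £1.87 = £1,671.29; + 12 × £16.53 standing = £1,869.65
Heat pump: 67,298,578 BTU / 3412 = 19,720 kWh heat; / 3.9 = 5,057 kWh in → × £0.142 = £718.16; + 12 × £13.40 standing = £878.96
Difference = |£1,869.65 − £878.96| = £990.69

£990.69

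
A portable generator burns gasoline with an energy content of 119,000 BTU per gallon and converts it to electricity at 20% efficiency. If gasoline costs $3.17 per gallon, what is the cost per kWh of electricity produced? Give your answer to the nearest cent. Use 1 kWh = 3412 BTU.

$0.45

Electrical output per gallon = 119,000 BTU × 0.20 / 3412 BTU/kWh = 6.975 kWh
Cost per kWh = $3.17 / 6.975 kWh = $0.454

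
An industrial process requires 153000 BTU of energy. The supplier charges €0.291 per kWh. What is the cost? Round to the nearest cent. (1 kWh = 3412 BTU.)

153000 BTU × (0.00029308 kWh/BTU) = 44.84 kWh
Cost = 44.84 kWh × €0.291/kWh = €13.05

€13.05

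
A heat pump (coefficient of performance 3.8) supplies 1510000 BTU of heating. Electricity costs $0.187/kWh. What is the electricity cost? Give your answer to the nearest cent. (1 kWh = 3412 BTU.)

$21.78

Heat delivered = 1,510,000 BTU / 3412 = 442.6 kWh
Electrical input = 442.6 kWh / 3.8 = 116.5 kWh
Cost = 116.5 × $0.187/kWh = $21.78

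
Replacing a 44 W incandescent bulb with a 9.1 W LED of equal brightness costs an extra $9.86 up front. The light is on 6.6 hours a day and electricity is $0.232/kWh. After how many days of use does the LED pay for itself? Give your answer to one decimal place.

Power saved = 44 − 9.1 = 34.9 W
Daily energy saved = 34.9 W × 6.6 h = 230.3 Wh = 0.23034 kWh
Daily savings = 0.23034 × $0.232 = $0.0534
Payback = $9.86 / $0.0534 per day = 184.5 days

184.5 days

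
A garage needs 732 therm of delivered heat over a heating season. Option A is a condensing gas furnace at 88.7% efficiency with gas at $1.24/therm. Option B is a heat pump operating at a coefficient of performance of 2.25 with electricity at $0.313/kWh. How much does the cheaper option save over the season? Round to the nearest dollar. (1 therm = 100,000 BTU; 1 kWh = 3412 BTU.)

Heat load = 732 therm × 100,000 = 73,200,000 BTU
Gas: input = 73,200,000 / 0.887 = 82,525,366 BTU = 825.3 therm → 825.3 × $1.24 = $1,023.31
Heat pump: 73,200,000 BTU / 3412 = 21,450 kWh heat; / 2.25 = 9,535 kWh in → × $0.313 = $2,984.45
Difference = |$1,023.31 − $2,984.45| = $1,961.13 ≈ $1961

$1961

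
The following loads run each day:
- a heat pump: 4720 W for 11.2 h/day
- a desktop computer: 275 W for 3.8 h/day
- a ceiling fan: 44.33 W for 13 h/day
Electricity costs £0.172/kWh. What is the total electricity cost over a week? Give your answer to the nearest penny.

£65.60

heat pump: 4720 W × 11.2 h × 7 d = 370,048 Wh = 370 kWh
desktop computer: 275 W × 3.8 h × 7 d = 7,315 Wh = 7.315 kWh
ceiling fan: 44.33 W × 13 h × 7 d = 4,034 Wh = 4.034 kWh
Total energy = 370 + 7.315 + 4.034 = 381.4 kWh
Cost = 381.4 kWh × £0.172 = £65.60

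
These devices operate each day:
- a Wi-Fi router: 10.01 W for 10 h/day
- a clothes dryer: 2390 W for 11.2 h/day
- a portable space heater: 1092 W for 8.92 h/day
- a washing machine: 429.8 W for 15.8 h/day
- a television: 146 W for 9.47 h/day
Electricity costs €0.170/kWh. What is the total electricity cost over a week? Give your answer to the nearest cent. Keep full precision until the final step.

€53.29

Wi-Fi router: 10.01 W × 10 h × 7 d = 701 Wh = 0.7007 kWh
clothes dryer: 2390 W × 11.2 h × 7 d = 187,376 Wh = 187.4 kWh
portable space heater: 1092 W × 8.92 h × 7 d = 68,184 Wh = 68.18 kWh
washing machine: 429.8 W × 15.8 h × 7 d = 47,536 Wh = 47.54 kWh
television: 146 W × 9.47 h × 7 d = 9,678 Wh = 9.678 kWh
Total energy = 0.7007 + 187.4 + 68.18 + 47.54 + 9.678 = 313.5 kWh
Cost = 313.5 kWh × €0.170 = €53.29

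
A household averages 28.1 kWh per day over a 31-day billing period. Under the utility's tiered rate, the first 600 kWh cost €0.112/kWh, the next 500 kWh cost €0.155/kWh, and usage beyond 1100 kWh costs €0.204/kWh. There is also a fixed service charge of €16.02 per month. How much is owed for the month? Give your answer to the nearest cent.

Usage = 28.1 kWh/day × 31 days = 871.1 kWh
First 600 kWh × €0.112 = €67.20
Next 271.1 kWh × €0.155 = €42.02
Remaining tier: 0 kWh (not reached)
Energy charge = €109.22; + service €16.02 = €125.24

€125.24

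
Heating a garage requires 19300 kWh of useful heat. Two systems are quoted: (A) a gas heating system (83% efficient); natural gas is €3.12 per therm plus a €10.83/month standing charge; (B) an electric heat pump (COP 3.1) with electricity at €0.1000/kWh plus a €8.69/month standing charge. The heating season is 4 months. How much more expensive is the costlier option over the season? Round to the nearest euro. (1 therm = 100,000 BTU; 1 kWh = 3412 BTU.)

€1861

Heat load = 19300 kWh × 3412 = 65,851,600 BTU
Gas: input = 65,851,600 / 0.83 = 79,339,277 BTU = 793.4 therm → 793.4 × €3.12 = €2,475.39; + 4 × €10.83 standing = €2,518.71
Heat pump: 65,851,600 BTU / 3412 = 19,300 kWh heat; / 3.1 = 6,226 kWh in → × €0.1000 = €622.58; + 4 × €8.69 standing = €657.34
Difference = |€2,518.71 − €657.34| = €1,861.36 ≈ €1861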